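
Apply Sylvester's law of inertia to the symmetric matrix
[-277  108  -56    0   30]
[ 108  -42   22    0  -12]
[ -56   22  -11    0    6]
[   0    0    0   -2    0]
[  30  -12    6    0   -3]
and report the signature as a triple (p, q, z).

Answer: (2, 3, 0)

Derivation:
step 0: pivot -277 → sign −
step 1: pivot 30/277 → sign +
step 2: pivot 1/15 → sign +
step 3: pivot -2 → sign −
step 4: pivot -3 → sign −
signature = (2, 3, 0)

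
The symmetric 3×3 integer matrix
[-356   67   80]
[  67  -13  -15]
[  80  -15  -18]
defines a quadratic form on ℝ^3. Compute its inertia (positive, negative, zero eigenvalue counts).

step 0: pivot -356 → sign −
step 1: pivot -139/356 → sign −
step 2: pivot -2/139 → sign −
signature = (0, 3, 0)

Answer: (0, 3, 0)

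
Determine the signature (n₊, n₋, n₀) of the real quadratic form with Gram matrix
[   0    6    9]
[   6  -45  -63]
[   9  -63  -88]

Answer: (1, 2, 0)

Derivation:
step 0: pivot -45 → sign −
step 1: pivot 4/5 → sign +
step 2: pivot -1/4 → sign −
signature = (1, 2, 0)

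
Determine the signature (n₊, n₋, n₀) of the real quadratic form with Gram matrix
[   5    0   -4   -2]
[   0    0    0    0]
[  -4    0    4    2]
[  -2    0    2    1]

Answer: (2, 0, 2)

Derivation:
step 0: pivot 5 → sign +
step 1: pivot 4/5 → sign +
step 2: row/col 2 already zero → sign 0
step 3: row/col 3 already zero → sign 0
signature = (2, 0, 2)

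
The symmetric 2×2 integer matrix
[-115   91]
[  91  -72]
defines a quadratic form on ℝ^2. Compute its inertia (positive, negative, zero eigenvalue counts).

Answer: (1, 1, 0)

Derivation:
step 0: pivot -115 → sign −
step 1: pivot 1/115 → sign +
signature = (1, 1, 0)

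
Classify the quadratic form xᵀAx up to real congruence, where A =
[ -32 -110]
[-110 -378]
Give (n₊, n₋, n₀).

step 0: pivot -32 → sign −
step 1: pivot 1/8 → sign +
signature = (1, 1, 0)

Answer: (1, 1, 0)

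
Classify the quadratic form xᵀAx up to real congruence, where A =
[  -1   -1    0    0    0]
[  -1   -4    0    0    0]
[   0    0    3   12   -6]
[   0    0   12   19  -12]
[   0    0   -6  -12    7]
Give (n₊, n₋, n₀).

step 0: pivot -1 → sign −
step 1: pivot -3 → sign −
step 2: pivot 3 → sign +
step 3: pivot -29 → sign −
step 4: pivot -1/29 → sign −
signature = (1, 4, 0)

Answer: (1, 4, 0)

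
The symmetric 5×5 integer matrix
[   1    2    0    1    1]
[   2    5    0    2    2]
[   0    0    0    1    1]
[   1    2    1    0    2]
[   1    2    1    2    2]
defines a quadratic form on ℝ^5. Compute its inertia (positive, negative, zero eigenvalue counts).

Answer: (3, 2, 0)

Derivation:
step 0: pivot 1 → sign +
step 1: pivot 1 → sign +
step 2: pivot -1 → sign −
step 3: pivot 1 → sign +
step 4: pivot -2 → sign −
signature = (3, 2, 0)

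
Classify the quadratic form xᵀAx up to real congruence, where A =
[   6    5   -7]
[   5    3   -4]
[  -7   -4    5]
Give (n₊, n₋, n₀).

step 0: pivot 6 → sign +
step 1: pivot -7/6 → sign −
step 2: pivot -2/7 → sign −
signature = (1, 2, 0)

Answer: (1, 2, 0)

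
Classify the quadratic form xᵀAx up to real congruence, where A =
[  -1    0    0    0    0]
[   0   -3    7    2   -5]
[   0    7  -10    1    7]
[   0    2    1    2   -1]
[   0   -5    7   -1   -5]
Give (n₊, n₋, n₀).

step 0: pivot -1 → sign −
step 1: pivot -3 → sign −
step 2: pivot 19/3 → sign +
step 3: pivot -33/19 → sign −
step 4: pivot -1/11 → sign −
signature = (1, 4, 0)

Answer: (1, 4, 0)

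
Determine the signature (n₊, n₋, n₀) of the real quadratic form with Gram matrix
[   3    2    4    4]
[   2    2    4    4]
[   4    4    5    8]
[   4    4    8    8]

Answer: (2, 1, 1)

Derivation:
step 0: pivot 3 → sign +
step 1: pivot 2/3 → sign +
step 2: pivot -3 → sign −
step 3: row/col 3 already zero → sign 0
signature = (2, 1, 1)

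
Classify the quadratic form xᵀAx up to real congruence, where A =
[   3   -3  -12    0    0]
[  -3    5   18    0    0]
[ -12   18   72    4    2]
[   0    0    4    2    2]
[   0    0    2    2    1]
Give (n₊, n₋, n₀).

step 0: pivot 3 → sign +
step 1: pivot 2 → sign +
step 2: pivot 6 → sign +
step 3: pivot -2/3 → sign −
step 4: pivot 1 → sign +
signature = (4, 1, 0)

Answer: (4, 1, 0)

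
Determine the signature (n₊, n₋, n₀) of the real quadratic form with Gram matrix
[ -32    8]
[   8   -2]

step 0: pivot -32 → sign −
step 1: row/col 1 already zero → sign 0
signature = (0, 1, 1)

Answer: (0, 1, 1)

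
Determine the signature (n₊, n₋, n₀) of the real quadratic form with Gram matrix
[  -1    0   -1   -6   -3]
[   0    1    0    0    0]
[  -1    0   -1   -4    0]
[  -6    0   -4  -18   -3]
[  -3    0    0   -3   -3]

Answer: (3, 2, 0)

Derivation:
step 0: pivot -1 → sign −
step 1: pivot 1 → sign +
step 2: pivot 18 → sign +
step 3: pivot -2/9 → sign −
step 4: pivot 3/2 → sign +
signature = (3, 2, 0)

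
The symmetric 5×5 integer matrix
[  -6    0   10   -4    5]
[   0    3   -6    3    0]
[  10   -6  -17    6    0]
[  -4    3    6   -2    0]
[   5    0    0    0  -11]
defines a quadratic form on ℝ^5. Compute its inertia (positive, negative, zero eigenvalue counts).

step 0: pivot -6 → sign −
step 1: pivot 3 → sign +
step 2: pivot -37/3 → sign −
step 3: pivot -1/37 → sign −
step 4: pivot 3/2 → sign +
signature = (2, 3, 0)

Answer: (2, 3, 0)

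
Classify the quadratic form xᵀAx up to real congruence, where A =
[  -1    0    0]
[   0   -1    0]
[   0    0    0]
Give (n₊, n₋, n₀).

step 0: pivot -1 → sign −
step 1: pivot -1 → sign −
step 2: row/col 2 already zero → sign 0
signature = (0, 2, 1)

Answer: (0, 2, 1)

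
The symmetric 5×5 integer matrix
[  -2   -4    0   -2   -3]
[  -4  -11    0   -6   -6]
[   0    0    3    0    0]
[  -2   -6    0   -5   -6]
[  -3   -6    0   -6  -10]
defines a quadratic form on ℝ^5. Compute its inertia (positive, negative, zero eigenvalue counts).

Answer: (1, 4, 0)

Derivation:
step 0: pivot -2 → sign −
step 1: pivot -3 → sign −
step 2: pivot 3 → sign +
step 3: pivot -5/3 → sign −
step 4: pivot -1/10 → sign −
signature = (1, 4, 0)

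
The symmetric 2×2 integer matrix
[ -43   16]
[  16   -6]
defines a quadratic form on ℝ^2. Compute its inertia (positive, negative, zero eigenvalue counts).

step 0: pivot -43 → sign −
step 1: pivot -2/43 → sign −
signature = (0, 2, 0)

Answer: (0, 2, 0)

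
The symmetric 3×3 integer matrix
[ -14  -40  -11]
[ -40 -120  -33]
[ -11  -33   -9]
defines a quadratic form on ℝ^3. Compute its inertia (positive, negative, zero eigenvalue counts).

Answer: (1, 2, 0)

Derivation:
step 0: pivot -14 → sign −
step 1: pivot -40/7 → sign −
step 2: pivot 3/40 → sign +
signature = (1, 2, 0)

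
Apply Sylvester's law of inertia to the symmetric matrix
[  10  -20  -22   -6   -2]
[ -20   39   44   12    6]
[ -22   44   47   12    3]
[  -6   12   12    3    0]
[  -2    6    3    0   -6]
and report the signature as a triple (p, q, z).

step 0: pivot 10 → sign +
step 1: pivot -1 → sign −
step 2: pivot -7/5 → sign −
step 3: pivot 3/7 → sign +
step 4: pivot -1 → sign −
signature = (2, 3, 0)

Answer: (2, 3, 0)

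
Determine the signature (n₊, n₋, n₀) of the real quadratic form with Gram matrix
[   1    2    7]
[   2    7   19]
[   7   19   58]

Answer: (3, 0, 0)

Derivation:
step 0: pivot 1 → sign +
step 1: pivot 3 → sign +
step 2: pivot 2/3 → sign +
signature = (3, 0, 0)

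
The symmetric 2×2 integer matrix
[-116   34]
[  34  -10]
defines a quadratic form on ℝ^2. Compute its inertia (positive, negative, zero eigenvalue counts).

Answer: (0, 2, 0)

Derivation:
step 0: pivot -116 → sign −
step 1: pivot -1/29 → sign −
signature = (0, 2, 0)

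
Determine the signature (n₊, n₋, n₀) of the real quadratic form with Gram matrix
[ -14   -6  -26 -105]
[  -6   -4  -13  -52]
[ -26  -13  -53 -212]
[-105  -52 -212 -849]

step 0: pivot -14 → sign −
step 1: pivot -10/7 → sign −
step 2: pivot -23/10 → sign −
step 3: pivot -3/46 → sign −
signature = (0, 4, 0)

Answer: (0, 4, 0)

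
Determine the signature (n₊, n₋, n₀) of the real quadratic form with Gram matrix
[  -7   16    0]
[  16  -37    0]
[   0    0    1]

step 0: pivot -7 → sign −
step 1: pivot -3/7 → sign −
step 2: pivot 1 → sign +
signature = (1, 2, 0)

Answer: (1, 2, 0)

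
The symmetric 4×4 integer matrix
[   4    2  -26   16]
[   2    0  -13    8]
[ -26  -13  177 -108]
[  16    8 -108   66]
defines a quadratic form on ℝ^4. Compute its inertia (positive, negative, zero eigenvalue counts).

step 0: pivot 4 → sign +
step 1: pivot -1 → sign −
step 2: pivot 8 → sign +
step 3: row/col 3 already zero → sign 0
signature = (2, 1, 1)

Answer: (2, 1, 1)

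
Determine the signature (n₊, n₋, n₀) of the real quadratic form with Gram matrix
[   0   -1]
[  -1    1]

Answer: (1, 1, 0)

Derivation:
step 0: pivot 1 → sign +
step 1: pivot -1 → sign −
signature = (1, 1, 0)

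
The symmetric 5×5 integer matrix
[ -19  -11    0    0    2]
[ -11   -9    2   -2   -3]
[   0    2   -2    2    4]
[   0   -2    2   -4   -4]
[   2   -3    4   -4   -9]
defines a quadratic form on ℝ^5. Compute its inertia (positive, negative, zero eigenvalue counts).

Answer: (0, 5, 0)

Derivation:
step 0: pivot -19 → sign −
step 1: pivot -50/19 → sign −
step 2: pivot -12/25 → sign −
step 3: pivot -2 → sign −
step 4: pivot -3/4 → sign −
signature = (0, 5, 0)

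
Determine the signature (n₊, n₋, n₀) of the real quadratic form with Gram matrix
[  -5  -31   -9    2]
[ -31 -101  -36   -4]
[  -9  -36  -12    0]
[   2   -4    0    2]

step 0: pivot -5 → sign −
step 1: pivot 456/5 → sign +
step 2: pivot -15/152 → sign −
step 3: pivot -2/15 → sign −
signature = (1, 3, 0)

Answer: (1, 3, 0)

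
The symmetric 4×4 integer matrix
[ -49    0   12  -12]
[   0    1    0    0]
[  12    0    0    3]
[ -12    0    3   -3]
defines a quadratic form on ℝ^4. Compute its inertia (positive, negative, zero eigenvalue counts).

Answer: (2, 2, 0)

Derivation:
step 0: pivot -49 → sign −
step 1: pivot 1 → sign +
step 2: pivot 144/49 → sign +
step 3: pivot -1/16 → sign −
signature = (2, 2, 0)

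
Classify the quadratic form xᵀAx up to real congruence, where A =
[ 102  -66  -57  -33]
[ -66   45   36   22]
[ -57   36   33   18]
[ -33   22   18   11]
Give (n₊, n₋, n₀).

step 0: pivot 102 → sign +
step 1: pivot 39/17 → sign +
step 2: pivot 21/26 → sign +
step 3: pivot 2/21 → sign +
signature = (4, 0, 0)

Answer: (4, 0, 0)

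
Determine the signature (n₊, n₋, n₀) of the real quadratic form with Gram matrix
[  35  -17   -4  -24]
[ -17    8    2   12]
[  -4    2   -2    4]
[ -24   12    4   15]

step 0: pivot 35 → sign +
step 1: pivot -9/35 → sign −
step 2: pivot -22/9 → sign −
step 3: pivot -3/11 → sign −
signature = (1, 3, 0)

Answer: (1, 3, 0)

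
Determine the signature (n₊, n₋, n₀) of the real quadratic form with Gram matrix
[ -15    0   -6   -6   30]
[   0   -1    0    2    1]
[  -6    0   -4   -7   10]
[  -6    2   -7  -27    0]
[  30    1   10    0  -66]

Answer: (0, 5, 0)

Derivation:
step 0: pivot -15 → sign −
step 1: pivot -1 → sign −
step 2: pivot -8/5 → sign −
step 3: pivot -59/8 → sign −
step 4: pivot -3/59 → sign −
signature = (0, 5, 0)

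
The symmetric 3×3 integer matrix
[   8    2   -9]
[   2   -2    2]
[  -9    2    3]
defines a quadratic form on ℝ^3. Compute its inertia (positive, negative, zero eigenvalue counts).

Answer: (2, 1, 0)

Derivation:
step 0: pivot 8 → sign +
step 1: pivot -5/2 → sign −
step 2: pivot 1/10 → sign +
signature = (2, 1, 0)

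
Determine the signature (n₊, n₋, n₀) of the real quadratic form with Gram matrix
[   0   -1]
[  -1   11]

Answer: (1, 1, 0)

Derivation:
step 0: pivot 11 → sign +
step 1: pivot -1/11 → sign −
signature = (1, 1, 0)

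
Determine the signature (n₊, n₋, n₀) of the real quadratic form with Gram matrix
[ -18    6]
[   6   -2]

step 0: pivot -18 → sign −
step 1: row/col 1 already zero → sign 0
signature = (0, 1, 1)

Answer: (0, 1, 1)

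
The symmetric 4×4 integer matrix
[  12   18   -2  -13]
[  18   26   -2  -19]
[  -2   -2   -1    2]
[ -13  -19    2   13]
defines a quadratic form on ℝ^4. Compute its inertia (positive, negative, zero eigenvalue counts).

step 0: pivot 12 → sign +
step 1: pivot -1 → sign −
step 2: pivot -1/3 → sign −
step 3: pivot -1/2 → sign −
signature = (1, 3, 0)

Answer: (1, 3, 0)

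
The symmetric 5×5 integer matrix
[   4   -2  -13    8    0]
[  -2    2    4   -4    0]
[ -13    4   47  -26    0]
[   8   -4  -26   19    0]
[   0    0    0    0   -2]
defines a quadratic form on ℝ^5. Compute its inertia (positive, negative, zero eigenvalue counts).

Answer: (3, 2, 0)

Derivation:
step 0: pivot 4 → sign +
step 1: pivot 1 → sign +
step 2: pivot -3/2 → sign −
step 3: pivot 3 → sign +
step 4: pivot -2 → sign −
signature = (3, 2, 0)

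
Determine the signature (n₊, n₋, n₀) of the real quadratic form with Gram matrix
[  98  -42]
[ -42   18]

step 0: pivot 98 → sign +
step 1: row/col 1 already zero → sign 0
signature = (1, 0, 1)

Answer: (1, 0, 1)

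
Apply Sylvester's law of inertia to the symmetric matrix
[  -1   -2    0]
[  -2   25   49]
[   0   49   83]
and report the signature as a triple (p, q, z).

step 0: pivot -1 → sign −
step 1: pivot 29 → sign +
step 2: pivot 6/29 → sign +
signature = (2, 1, 0)

Answer: (2, 1, 0)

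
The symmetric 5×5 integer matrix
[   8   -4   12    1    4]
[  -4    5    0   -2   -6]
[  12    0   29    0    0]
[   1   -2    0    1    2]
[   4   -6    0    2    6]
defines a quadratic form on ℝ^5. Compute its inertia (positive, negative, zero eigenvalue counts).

step 0: pivot 8 → sign +
step 1: pivot 3 → sign +
step 2: pivot -1 → sign −
step 3: pivot 19/8 → sign +
step 4: pivot 2/57 → sign +
signature = (4, 1, 0)

Answer: (4, 1, 0)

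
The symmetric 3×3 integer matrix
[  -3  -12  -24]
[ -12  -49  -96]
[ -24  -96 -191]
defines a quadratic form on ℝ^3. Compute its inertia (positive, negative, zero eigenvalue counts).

Answer: (1, 2, 0)

Derivation:
step 0: pivot -3 → sign −
step 1: pivot -1 → sign −
step 2: pivot 1 → sign +
signature = (1, 2, 0)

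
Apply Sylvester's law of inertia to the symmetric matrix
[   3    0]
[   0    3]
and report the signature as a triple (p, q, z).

step 0: pivot 3 → sign +
step 1: pivot 3 → sign +
signature = (2, 0, 0)

Answer: (2, 0, 0)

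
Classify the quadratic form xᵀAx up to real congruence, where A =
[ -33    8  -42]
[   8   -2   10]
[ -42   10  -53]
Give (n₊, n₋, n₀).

Answer: (1, 2, 0)

Derivation:
step 0: pivot -33 → sign −
step 1: pivot -2/33 → sign −
step 2: pivot 1 → sign +
signature = (1, 2, 0)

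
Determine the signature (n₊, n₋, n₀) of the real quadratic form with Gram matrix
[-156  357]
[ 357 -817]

step 0: pivot -156 → sign −
step 1: pivot -1/52 → sign −
signature = (0, 2, 0)

Answer: (0, 2, 0)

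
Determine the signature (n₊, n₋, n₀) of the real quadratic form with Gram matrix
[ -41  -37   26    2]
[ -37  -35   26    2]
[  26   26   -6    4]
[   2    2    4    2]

step 0: pivot -41 → sign −
step 1: pivot -66/41 → sign −
step 2: pivot 478/33 → sign +
step 3: pivot -6/239 → sign −
signature = (1, 3, 0)

Answer: (1, 3, 0)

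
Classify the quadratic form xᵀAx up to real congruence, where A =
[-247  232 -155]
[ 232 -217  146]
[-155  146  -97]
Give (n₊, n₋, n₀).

step 0: pivot -247 → sign −
step 1: pivot 225/247 → sign +
step 2: pivot 2/25 → sign +
signature = (2, 1, 0)

Answer: (2, 1, 0)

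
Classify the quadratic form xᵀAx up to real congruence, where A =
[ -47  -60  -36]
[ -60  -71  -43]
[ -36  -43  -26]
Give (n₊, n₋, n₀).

Answer: (2, 1, 0)

Derivation:
step 0: pivot -47 → sign −
step 1: pivot 263/47 → sign +
step 2: pivot 3/263 → sign +
signature = (2, 1, 0)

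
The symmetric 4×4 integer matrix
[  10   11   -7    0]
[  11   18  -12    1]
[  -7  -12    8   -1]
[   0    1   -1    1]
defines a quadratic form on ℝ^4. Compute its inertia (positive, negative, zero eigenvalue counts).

step 0: pivot 10 → sign +
step 1: pivot 59/10 → sign +
step 2: pivot -2/59 → sign −
step 3: pivot 3 → sign +
signature = (3, 1, 0)

Answer: (3, 1, 0)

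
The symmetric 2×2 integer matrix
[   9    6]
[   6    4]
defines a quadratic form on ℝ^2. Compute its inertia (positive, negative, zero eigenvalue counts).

Answer: (1, 0, 1)

Derivation:
step 0: pivot 9 → sign +
step 1: row/col 1 already zero → sign 0
signature = (1, 0, 1)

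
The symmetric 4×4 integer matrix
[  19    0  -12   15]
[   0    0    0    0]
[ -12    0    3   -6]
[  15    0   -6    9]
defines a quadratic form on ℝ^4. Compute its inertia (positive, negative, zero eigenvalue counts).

step 0: pivot 19 → sign +
step 1: pivot -87/19 → sign −
step 2: pivot -6/29 → sign −
step 3: row/col 3 already zero → sign 0
signature = (1, 2, 1)

Answer: (1, 2, 1)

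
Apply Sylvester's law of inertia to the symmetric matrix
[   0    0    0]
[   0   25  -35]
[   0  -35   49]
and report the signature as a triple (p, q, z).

Answer: (1, 0, 2)

Derivation:
step 0: pivot 25 → sign +
step 1: row/col 1 already zero → sign 0
step 2: row/col 2 already zero → sign 0
signature = (1, 0, 2)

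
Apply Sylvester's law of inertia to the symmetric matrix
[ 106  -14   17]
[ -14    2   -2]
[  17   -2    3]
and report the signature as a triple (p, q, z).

Answer: (2, 1, 0)

Derivation:
step 0: pivot 106 → sign +
step 1: pivot 8/53 → sign +
step 2: pivot -1/8 → sign −
signature = (2, 1, 0)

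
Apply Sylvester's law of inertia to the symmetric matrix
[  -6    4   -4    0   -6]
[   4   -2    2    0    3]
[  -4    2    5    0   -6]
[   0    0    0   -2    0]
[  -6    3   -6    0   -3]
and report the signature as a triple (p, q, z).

step 0: pivot -6 → sign −
step 1: pivot 2/3 → sign +
step 2: pivot 7 → sign +
step 3: pivot -2 → sign −
step 4: pivot 3/14 → sign +
signature = (3, 2, 0)

Answer: (3, 2, 0)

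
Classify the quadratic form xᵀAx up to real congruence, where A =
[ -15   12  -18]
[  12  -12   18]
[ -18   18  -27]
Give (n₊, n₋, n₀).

Answer: (0, 2, 1)

Derivation:
step 0: pivot -15 → sign −
step 1: pivot -12/5 → sign −
step 2: row/col 2 already zero → sign 0
signature = (0, 2, 1)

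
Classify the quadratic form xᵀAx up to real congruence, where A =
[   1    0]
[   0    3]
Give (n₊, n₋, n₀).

step 0: pivot 1 → sign +
step 1: pivot 3 → sign +
signature = (2, 0, 0)

Answer: (2, 0, 0)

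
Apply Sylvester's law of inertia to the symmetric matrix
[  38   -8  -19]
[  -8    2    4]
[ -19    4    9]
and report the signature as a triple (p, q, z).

step 0: pivot 38 → sign +
step 1: pivot 6/19 → sign +
step 2: pivot -1/2 → sign −
signature = (2, 1, 0)

Answer: (2, 1, 0)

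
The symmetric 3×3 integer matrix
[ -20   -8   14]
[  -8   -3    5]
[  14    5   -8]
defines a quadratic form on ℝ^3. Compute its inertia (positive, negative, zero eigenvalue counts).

step 0: pivot -20 → sign −
step 1: pivot 1/5 → sign +
step 2: row/col 2 already zero → sign 0
signature = (1, 1, 1)

Answer: (1, 1, 1)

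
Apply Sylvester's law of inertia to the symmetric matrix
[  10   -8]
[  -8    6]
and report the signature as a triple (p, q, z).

step 0: pivot 10 → sign +
step 1: pivot -2/5 → sign −
signature = (1, 1, 0)

Answer: (1, 1, 0)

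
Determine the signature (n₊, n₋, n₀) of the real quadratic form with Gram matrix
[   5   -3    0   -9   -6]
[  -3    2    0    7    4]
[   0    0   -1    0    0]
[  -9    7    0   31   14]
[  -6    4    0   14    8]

step 0: pivot 5 → sign +
step 1: pivot 1/5 → sign +
step 2: pivot -1 → sign −
step 3: pivot 2 → sign +
step 4: row/col 4 already zero → sign 0
signature = (3, 1, 1)

Answer: (3, 1, 1)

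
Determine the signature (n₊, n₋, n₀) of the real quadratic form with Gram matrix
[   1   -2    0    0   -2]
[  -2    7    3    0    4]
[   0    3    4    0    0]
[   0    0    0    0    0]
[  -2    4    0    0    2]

step 0: pivot 1 → sign +
step 1: pivot 3 → sign +
step 2: pivot 1 → sign +
step 3: pivot -2 → sign −
step 4: row/col 4 already zero → sign 0
signature = (3, 1, 1)

Answer: (3, 1, 1)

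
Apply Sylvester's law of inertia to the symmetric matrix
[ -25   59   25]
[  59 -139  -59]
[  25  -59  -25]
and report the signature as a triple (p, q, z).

Answer: (1, 1, 1)

Derivation:
step 0: pivot -25 → sign −
step 1: pivot 6/25 → sign +
step 2: row/col 2 already zero → sign 0
signature = (1, 1, 1)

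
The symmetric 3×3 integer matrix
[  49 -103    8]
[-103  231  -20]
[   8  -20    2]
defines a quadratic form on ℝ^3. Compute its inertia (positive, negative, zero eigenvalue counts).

Answer: (2, 1, 0)

Derivation:
step 0: pivot 49 → sign +
step 1: pivot 710/49 → sign +
step 2: pivot -2/355 → sign −
signature = (2, 1, 0)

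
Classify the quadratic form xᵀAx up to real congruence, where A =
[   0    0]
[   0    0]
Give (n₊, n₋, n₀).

Answer: (0, 0, 2)

Derivation:
step 0: row/col 0 already zero → sign 0
step 1: row/col 1 already zero → sign 0
signature = (0, 0, 2)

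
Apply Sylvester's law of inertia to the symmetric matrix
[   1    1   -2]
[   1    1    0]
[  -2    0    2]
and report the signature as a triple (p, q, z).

step 0: pivot 1 → sign +
step 1: pivot -2 → sign −
step 2: pivot 2 → sign +
signature = (2, 1, 0)

Answer: (2, 1, 0)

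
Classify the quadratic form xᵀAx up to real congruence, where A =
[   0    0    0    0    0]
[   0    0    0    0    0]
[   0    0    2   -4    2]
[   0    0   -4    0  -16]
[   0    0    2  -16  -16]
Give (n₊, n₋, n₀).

step 0: pivot 2 → sign +
step 1: pivot -8 → sign −
step 2: row/col 2 already zero → sign 0
step 3: row/col 3 already zero → sign 0
step 4: row/col 4 already zero → sign 0
signature = (1, 1, 3)

Answer: (1, 1, 3)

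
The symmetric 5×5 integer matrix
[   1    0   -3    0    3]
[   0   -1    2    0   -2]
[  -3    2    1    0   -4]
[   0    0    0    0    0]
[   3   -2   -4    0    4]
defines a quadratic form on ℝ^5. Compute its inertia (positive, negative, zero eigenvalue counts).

step 0: pivot 1 → sign +
step 1: pivot -1 → sign −
step 2: pivot -4 → sign −
step 3: pivot -3/4 → sign −
step 4: row/col 4 already zero → sign 0
signature = (1, 3, 1)

Answer: (1, 3, 1)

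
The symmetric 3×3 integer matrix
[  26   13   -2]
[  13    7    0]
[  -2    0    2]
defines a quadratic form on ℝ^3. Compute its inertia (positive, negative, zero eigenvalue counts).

step 0: pivot 26 → sign +
step 1: pivot 1/2 → sign +
step 2: pivot -2/13 → sign −
signature = (2, 1, 0)

Answer: (2, 1, 0)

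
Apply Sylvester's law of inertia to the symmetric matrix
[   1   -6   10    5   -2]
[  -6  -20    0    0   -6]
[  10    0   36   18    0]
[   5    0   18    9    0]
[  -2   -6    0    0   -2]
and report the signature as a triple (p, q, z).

step 0: pivot 1 → sign +
step 1: pivot -56 → sign −
step 2: pivot 2/7 → sign +
step 3: pivot -2 → sign −
step 4: row/col 4 already zero → sign 0
signature = (2, 2, 1)

Answer: (2, 2, 1)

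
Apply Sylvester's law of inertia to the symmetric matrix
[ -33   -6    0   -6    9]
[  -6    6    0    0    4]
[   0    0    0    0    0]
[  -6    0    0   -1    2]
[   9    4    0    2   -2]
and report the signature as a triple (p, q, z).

step 0: pivot -33 → sign −
step 1: pivot 78/11 → sign +
step 2: pivot -1/13 → sign −
step 3: pivot -1/3 → sign −
step 4: row/col 4 already zero → sign 0
signature = (1, 3, 1)

Answer: (1, 3, 1)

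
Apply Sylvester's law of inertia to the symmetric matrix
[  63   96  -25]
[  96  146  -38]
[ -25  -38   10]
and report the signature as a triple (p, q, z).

Answer: (2, 1, 0)

Derivation:
step 0: pivot 63 → sign +
step 1: pivot -2/7 → sign −
step 2: pivot 1/9 → sign +
signature = (2, 1, 0)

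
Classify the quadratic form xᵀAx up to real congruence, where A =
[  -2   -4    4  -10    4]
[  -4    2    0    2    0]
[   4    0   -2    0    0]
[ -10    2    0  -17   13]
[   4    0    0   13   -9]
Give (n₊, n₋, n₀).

step 0: pivot -2 → sign −
step 1: pivot 10 → sign +
step 2: pivot -2/5 → sign −
step 3: pivot -1 → sign −
step 4: row/col 4 already zero → sign 0
signature = (1, 3, 1)

Answer: (1, 3, 1)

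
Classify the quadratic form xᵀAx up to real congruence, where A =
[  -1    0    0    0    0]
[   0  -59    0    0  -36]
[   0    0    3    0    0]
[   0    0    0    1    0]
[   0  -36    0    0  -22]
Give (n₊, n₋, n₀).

step 0: pivot -1 → sign −
step 1: pivot -59 → sign −
step 2: pivot 3 → sign +
step 3: pivot 1 → sign +
step 4: pivot -2/59 → sign −
signature = (2, 3, 0)

Answer: (2, 3, 0)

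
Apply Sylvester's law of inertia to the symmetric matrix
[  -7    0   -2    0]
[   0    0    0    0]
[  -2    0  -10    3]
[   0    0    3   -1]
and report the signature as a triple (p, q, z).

Answer: (0, 3, 1)

Derivation:
step 0: pivot -7 → sign −
step 1: pivot -66/7 → sign −
step 2: pivot -1/22 → sign −
step 3: row/col 3 already zero → sign 0
signature = (0, 3, 1)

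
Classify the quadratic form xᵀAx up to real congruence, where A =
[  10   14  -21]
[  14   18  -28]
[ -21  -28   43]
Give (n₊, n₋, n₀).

step 0: pivot 10 → sign +
step 1: pivot -8/5 → sign −
step 2: pivot 1/8 → sign +
signature = (2, 1, 0)

Answer: (2, 1, 0)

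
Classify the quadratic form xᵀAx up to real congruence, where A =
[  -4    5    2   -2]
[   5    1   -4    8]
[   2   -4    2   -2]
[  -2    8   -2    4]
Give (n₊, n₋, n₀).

Answer: (2, 2, 0)

Derivation:
step 0: pivot -4 → sign −
step 1: pivot 29/4 → sign +
step 2: pivot 78/29 → sign +
step 3: pivot -6/13 → sign −
signature = (2, 2, 0)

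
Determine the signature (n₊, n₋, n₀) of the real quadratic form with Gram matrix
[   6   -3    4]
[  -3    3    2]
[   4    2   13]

Answer: (2, 1, 0)

Derivation:
step 0: pivot 6 → sign +
step 1: pivot 3/2 → sign +
step 2: pivot -1/3 → sign −
signature = (2, 1, 0)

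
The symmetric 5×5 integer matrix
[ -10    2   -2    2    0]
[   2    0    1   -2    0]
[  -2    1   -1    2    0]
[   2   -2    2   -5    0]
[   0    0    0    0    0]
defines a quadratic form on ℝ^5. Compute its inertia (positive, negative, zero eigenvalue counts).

step 0: pivot -10 → sign −
step 1: pivot 2/5 → sign +
step 2: pivot -3/2 → sign −
step 3: pivot -1/3 → sign −
step 4: row/col 4 already zero → sign 0
signature = (1, 3, 1)

Answer: (1, 3, 1)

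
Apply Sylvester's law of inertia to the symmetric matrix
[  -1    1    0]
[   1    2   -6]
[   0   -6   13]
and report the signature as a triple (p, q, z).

step 0: pivot -1 → sign −
step 1: pivot 3 → sign +
step 2: pivot 1 → sign +
signature = (2, 1, 0)

Answer: (2, 1, 0)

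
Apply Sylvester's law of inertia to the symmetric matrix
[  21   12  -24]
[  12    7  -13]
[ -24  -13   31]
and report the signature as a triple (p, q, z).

Answer: (2, 0, 1)

Derivation:
step 0: pivot 21 → sign +
step 1: pivot 1/7 → sign +
step 2: row/col 2 already zero → sign 0
signature = (2, 0, 1)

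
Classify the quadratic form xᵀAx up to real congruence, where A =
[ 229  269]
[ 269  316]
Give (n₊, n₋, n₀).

step 0: pivot 229 → sign +
step 1: pivot 3/229 → sign +
signature = (2, 0, 0)

Answer: (2, 0, 0)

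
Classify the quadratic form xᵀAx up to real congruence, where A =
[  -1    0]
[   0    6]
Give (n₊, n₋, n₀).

step 0: pivot -1 → sign −
step 1: pivot 6 → sign +
signature = (1, 1, 0)

Answer: (1, 1, 0)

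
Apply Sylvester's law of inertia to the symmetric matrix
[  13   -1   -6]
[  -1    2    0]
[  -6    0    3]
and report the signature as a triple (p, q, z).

step 0: pivot 13 → sign +
step 1: pivot 25/13 → sign +
step 2: pivot 3/25 → sign +
signature = (3, 0, 0)

Answer: (3, 0, 0)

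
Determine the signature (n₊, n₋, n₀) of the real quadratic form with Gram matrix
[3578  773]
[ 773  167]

Answer: (1, 1, 0)

Derivation:
step 0: pivot 3578 → sign +
step 1: pivot -3/3578 → sign −
signature = (1, 1, 0)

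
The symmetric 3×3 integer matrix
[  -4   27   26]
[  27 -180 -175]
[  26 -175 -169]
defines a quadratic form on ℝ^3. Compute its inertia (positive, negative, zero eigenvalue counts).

Answer: (1, 2, 0)

Derivation:
step 0: pivot -4 → sign −
step 1: pivot 9/4 → sign +
step 2: pivot -1/9 → sign −
signature = (1, 2, 0)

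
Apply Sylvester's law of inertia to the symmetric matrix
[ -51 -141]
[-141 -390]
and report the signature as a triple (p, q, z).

step 0: pivot -51 → sign −
step 1: pivot -3/17 → sign −
signature = (0, 2, 0)

Answer: (0, 2, 0)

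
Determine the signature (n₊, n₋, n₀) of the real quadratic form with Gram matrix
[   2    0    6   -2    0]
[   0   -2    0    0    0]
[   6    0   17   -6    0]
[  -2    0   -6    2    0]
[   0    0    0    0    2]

Answer: (2, 2, 1)

Derivation:
step 0: pivot 2 → sign +
step 1: pivot -2 → sign −
step 2: pivot -1 → sign −
step 3: pivot 2 → sign +
step 4: row/col 4 already zero → sign 0
signature = (2, 2, 1)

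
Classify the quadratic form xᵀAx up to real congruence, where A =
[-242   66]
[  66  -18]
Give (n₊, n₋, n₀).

Answer: (0, 1, 1)

Derivation:
step 0: pivot -242 → sign −
step 1: row/col 1 already zero → sign 0
signature = (0, 1, 1)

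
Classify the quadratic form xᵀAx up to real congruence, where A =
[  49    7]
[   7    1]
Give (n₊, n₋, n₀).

step 0: pivot 49 → sign +
step 1: row/col 1 already zero → sign 0
signature = (1, 0, 1)

Answer: (1, 0, 1)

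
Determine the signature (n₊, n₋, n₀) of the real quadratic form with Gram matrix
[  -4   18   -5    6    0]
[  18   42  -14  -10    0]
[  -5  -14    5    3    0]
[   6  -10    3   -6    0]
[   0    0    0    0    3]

Answer: (3, 2, 0)

Derivation:
step 0: pivot -4 → sign −
step 1: pivot 123 → sign +
step 2: pivot 103/246 → sign +
step 3: pivot -6/103 → sign −
step 4: pivot 3 → sign +
signature = (3, 2, 0)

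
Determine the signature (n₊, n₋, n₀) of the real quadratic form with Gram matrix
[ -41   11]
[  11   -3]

step 0: pivot -41 → sign −
step 1: pivot -2/41 → sign −
signature = (0, 2, 0)

Answer: (0, 2, 0)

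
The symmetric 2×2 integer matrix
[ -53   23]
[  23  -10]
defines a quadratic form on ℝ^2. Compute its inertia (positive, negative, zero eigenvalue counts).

Answer: (0, 2, 0)

Derivation:
step 0: pivot -53 → sign −
step 1: pivot -1/53 → sign −
signature = (0, 2, 0)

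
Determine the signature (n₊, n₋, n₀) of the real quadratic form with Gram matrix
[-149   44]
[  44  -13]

step 0: pivot -149 → sign −
step 1: pivot -1/149 → sign −
signature = (0, 2, 0)

Answer: (0, 2, 0)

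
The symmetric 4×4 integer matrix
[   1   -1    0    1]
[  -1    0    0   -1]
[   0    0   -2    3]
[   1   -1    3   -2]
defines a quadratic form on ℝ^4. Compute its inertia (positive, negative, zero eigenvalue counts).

Answer: (2, 2, 0)

Derivation:
step 0: pivot 1 → sign +
step 1: pivot -1 → sign −
step 2: pivot -2 → sign −
step 3: pivot 3/2 → sign +
signature = (2, 2, 0)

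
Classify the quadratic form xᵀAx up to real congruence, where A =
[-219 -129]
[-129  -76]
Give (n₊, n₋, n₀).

Answer: (0, 2, 0)

Derivation:
step 0: pivot -219 → sign −
step 1: pivot -1/73 → sign −
signature = (0, 2, 0)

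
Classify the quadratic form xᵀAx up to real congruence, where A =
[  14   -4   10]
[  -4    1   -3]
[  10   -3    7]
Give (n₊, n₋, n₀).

Answer: (1, 1, 1)

Derivation:
step 0: pivot 14 → sign +
step 1: pivot -1/7 → sign −
step 2: row/col 2 already zero → sign 0
signature = (1, 1, 1)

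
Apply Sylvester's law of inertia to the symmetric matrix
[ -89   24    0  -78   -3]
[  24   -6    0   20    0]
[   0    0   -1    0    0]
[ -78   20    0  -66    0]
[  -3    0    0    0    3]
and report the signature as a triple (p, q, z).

Answer: (2, 3, 0)

Derivation:
step 0: pivot -89 → sign −
step 1: pivot 42/89 → sign +
step 2: pivot -1 → sign −
step 3: pivot 2/21 → sign +
step 4: pivot -6 → sign −
signature = (2, 3, 0)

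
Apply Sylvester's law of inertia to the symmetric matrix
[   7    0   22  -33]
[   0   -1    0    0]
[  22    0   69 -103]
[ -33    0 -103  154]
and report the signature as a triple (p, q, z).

step 0: pivot 7 → sign +
step 1: pivot -1 → sign −
step 2: pivot -1/7 → sign −
step 3: pivot 2 → sign +
signature = (2, 2, 0)

Answer: (2, 2, 0)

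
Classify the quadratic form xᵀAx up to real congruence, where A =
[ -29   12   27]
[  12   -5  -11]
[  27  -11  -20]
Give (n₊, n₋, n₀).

Answer: (1, 2, 0)

Derivation:
step 0: pivot -29 → sign −
step 1: pivot -1/29 → sign −
step 2: pivot 6 → sign +
signature = (1, 2, 0)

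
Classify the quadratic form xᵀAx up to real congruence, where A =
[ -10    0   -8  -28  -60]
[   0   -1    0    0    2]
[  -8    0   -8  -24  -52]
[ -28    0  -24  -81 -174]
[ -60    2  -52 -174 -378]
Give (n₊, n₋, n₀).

Answer: (0, 4, 1)

Derivation:
step 0: pivot -10 → sign −
step 1: pivot -1 → sign −
step 2: pivot -8/5 → sign −
step 3: pivot -1 → sign −
step 4: row/col 4 already zero → sign 0
signature = (0, 4, 1)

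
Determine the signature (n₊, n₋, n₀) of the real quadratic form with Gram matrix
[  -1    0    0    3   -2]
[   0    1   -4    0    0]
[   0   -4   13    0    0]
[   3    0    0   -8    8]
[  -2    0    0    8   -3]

Answer: (2, 3, 0)

Derivation:
step 0: pivot -1 → sign −
step 1: pivot 1 → sign +
step 2: pivot -3 → sign −
step 3: pivot 1 → sign +
step 4: pivot -3 → sign −
signature = (2, 3, 0)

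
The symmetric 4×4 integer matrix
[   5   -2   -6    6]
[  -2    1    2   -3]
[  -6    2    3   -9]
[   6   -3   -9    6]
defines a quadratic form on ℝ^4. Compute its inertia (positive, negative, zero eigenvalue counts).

step 0: pivot 5 → sign +
step 1: pivot 1/5 → sign +
step 2: pivot -5 → sign −
step 3: pivot -6/5 → sign −
signature = (2, 2, 0)

Answer: (2, 2, 0)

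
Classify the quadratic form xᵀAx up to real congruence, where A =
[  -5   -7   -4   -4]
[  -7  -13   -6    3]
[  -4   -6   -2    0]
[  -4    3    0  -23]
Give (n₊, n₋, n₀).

Answer: (1, 3, 0)

Derivation:
step 0: pivot -5 → sign −
step 1: pivot -16/5 → sign −
step 2: pivot 5/4 → sign +
step 3: pivot -3/10 → sign −
signature = (1, 3, 0)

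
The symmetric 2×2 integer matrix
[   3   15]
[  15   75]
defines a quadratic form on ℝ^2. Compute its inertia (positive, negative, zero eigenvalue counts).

step 0: pivot 3 → sign +
step 1: row/col 1 already zero → sign 0
signature = (1, 0, 1)

Answer: (1, 0, 1)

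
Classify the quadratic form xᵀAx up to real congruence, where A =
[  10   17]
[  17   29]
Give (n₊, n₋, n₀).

Answer: (2, 0, 0)

Derivation:
step 0: pivot 10 → sign +
step 1: pivot 1/10 → sign +
signature = (2, 0, 0)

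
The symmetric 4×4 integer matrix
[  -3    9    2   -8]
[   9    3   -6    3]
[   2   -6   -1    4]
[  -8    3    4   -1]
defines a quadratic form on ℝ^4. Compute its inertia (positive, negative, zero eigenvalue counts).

Answer: (3, 1, 0)

Derivation:
step 0: pivot -3 → sign −
step 1: pivot 30 → sign +
step 2: pivot 1/3 → sign +
step 3: pivot 3/10 → sign +
signature = (3, 1, 0)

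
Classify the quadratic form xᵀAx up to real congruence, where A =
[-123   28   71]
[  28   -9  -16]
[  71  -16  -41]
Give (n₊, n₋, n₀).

Answer: (0, 3, 0)

Derivation:
step 0: pivot -123 → sign −
step 1: pivot -323/123 → sign −
step 2: pivot -2/323 → sign −
signature = (0, 3, 0)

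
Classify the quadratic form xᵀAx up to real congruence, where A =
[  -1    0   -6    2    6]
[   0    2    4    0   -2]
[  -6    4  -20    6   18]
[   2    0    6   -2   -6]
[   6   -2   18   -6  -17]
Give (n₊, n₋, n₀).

step 0: pivot -1 → sign −
step 1: pivot 2 → sign +
step 2: pivot 8 → sign +
step 3: pivot -5/2 → sign −
step 4: pivot 3/5 → sign +
signature = (3, 2, 0)

Answer: (3, 2, 0)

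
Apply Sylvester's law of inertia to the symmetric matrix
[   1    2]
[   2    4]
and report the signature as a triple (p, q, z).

Answer: (1, 0, 1)

Derivation:
step 0: pivot 1 → sign +
step 1: row/col 1 already zero → sign 0
signature = (1, 0, 1)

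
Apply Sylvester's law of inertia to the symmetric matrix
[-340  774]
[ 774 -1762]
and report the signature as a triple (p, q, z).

step 0: pivot -340 → sign −
step 1: pivot -1/85 → sign −
signature = (0, 2, 0)

Answer: (0, 2, 0)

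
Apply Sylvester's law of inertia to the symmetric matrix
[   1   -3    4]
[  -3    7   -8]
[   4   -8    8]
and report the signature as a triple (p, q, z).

Answer: (1, 1, 1)

Derivation:
step 0: pivot 1 → sign +
step 1: pivot -2 → sign −
step 2: row/col 2 already zero → sign 0
signature = (1, 1, 1)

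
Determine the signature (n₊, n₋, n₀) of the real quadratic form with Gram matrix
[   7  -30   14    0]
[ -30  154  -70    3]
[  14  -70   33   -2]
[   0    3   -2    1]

step 0: pivot 7 → sign +
step 1: pivot 178/7 → sign +
step 2: pivot 95/89 → sign +
step 3: pivot 3/190 → sign +
signature = (4, 0, 0)

Answer: (4, 0, 0)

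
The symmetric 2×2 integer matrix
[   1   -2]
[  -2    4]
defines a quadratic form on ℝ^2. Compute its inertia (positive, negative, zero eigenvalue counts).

Answer: (1, 0, 1)

Derivation:
step 0: pivot 1 → sign +
step 1: row/col 1 already zero → sign 0
signature = (1, 0, 1)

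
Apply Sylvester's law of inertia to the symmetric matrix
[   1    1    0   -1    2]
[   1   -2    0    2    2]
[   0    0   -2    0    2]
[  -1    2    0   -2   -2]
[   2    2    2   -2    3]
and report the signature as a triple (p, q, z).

Answer: (2, 2, 1)

Derivation:
step 0: pivot 1 → sign +
step 1: pivot -3 → sign −
step 2: pivot -2 → sign −
step 3: pivot 1 → sign +
step 4: row/col 4 already zero → sign 0
signature = (2, 2, 1)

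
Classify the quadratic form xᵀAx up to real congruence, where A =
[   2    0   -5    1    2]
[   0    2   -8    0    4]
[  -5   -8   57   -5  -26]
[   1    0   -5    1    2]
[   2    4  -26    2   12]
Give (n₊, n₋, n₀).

step 0: pivot 2 → sign +
step 1: pivot 2 → sign +
step 2: pivot 25/2 → sign +
step 3: row/col 3 already zero → sign 0
step 4: row/col 4 already zero → sign 0
signature = (3, 0, 2)

Answer: (3, 0, 2)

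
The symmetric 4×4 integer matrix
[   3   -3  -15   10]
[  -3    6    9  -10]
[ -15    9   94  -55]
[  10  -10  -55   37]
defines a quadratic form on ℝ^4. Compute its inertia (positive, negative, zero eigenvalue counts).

step 0: pivot 3 → sign +
step 1: pivot 3 → sign +
step 2: pivot 7 → sign +
step 3: pivot 2/21 → sign +
signature = (4, 0, 0)

Answer: (4, 0, 0)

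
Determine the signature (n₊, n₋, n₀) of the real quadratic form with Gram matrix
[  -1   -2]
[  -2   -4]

step 0: pivot -1 → sign −
step 1: row/col 1 already zero → sign 0
signature = (0, 1, 1)

Answer: (0, 1, 1)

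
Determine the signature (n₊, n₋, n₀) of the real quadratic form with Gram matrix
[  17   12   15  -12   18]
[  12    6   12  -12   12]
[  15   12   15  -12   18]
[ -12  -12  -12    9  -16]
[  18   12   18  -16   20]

step 0: pivot 17 → sign +
step 1: pivot -42/17 → sign −
step 2: pivot 18/7 → sign +
step 3: pivot 1 → sign +
step 4: row/col 4 already zero → sign 0
signature = (3, 1, 1)

Answer: (3, 1, 1)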